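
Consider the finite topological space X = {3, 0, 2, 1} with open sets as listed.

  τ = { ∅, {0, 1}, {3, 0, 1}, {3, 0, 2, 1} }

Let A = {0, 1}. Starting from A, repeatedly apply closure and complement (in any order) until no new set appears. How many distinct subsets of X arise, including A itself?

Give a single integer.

complement {3, 2}; its interior ∅; cl(A) = X∖∅ = {3, 0, 2, 1}
With k = closure, c = complement:
  1. A     = {0, 1}
  2. kA    = {3, 0, 2, 1}
  3. cA    = {3, 2}
  4. ckA   = ∅
k, c of each give nothing new

4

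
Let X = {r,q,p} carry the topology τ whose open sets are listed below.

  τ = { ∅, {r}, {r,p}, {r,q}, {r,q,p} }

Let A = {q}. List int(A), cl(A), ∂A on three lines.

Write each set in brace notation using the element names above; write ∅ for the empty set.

int(A) = ∅
cl(A)  = {q}
∂A     = {q}

U open, U⊆A: ∅. int(A) = ⋃ = ∅
X∖A={r,p}, int(X∖A)={r,p}, hence cl(A)={q}
∂A: remove int from cl → {q}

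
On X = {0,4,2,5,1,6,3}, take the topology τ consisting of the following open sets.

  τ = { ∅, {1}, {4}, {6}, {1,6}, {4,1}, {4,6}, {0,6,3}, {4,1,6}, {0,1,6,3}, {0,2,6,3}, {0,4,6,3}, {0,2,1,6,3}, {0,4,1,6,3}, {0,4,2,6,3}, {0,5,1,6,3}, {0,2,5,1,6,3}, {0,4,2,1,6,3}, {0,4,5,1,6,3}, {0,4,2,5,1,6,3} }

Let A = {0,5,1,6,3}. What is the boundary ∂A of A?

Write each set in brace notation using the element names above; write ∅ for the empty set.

interior: largest open inside A is {0,5,1,6,3} (from ∅, {6}, {1}, {1,6}, {0,6,3}, {0,1,6,3}, {0,5,1,6,3})
cl via duality: int({4,2}) = {4}, so X∖{4} = {0,2,5,1,6,3}
cl∖int = {2}

{2}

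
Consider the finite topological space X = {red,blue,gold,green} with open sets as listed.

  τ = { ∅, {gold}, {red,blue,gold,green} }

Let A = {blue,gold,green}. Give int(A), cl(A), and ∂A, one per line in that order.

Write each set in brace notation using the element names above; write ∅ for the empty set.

int(A) = {gold}
cl(A)  = {red,blue,gold,green}
∂A     = {red,blue,green}

open subsets of A: ∅, {gold}; so int(A) = {gold}
closure: X∖int(X∖A) = X∖∅ = {red,blue,gold,green}
∂A = {red,blue,gold,green} minus {gold} = {red,blue,green}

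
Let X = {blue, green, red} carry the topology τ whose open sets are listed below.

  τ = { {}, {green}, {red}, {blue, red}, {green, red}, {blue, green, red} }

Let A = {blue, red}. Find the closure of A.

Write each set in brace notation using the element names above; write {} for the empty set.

cl via duality: int({green}) = {green}, so X∖{green} = {blue, red}

{blue, red}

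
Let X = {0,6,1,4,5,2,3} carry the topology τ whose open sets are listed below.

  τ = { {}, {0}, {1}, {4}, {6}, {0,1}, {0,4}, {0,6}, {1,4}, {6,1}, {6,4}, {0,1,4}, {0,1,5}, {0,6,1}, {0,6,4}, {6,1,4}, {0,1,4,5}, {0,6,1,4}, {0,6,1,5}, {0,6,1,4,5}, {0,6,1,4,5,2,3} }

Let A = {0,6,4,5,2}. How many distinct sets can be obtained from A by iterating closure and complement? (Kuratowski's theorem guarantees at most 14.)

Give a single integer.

cl via duality: int({1,3}) = {1}, so X∖{1} = {0,6,4,5,2,3}
Write k for closure, c for complement:
  1. A     = {0,6,4,5,2}
  2. kA    = {0,6,4,5,2,3}
  3. cA    = {1,3}
  4. ckA   = {1}
  5. kcA   = {1,5,2,3}
  6. ckcA  = {0,6,4}
applying k or c yields no new set

6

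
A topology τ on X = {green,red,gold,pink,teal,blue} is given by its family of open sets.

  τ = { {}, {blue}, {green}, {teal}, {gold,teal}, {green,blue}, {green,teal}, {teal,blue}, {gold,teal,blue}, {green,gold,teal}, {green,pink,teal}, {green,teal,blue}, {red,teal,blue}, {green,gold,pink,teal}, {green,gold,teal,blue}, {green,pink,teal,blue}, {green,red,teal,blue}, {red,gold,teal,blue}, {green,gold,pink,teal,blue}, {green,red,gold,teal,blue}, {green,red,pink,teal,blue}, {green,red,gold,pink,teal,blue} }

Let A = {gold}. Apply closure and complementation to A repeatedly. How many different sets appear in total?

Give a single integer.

4

X∖A={green,red,pink,teal,blue}, int(X∖A)={green,red,pink,teal,blue}, hence cl(A)={gold}
Orbit (k=closure, c=complement):
  1. A     = {gold}
  2. cA    = {green,red,pink,teal,blue}
  3. kcA   = {green,red,gold,pink,teal,blue}
  4. ckcA  = {}
(closed under both — stop)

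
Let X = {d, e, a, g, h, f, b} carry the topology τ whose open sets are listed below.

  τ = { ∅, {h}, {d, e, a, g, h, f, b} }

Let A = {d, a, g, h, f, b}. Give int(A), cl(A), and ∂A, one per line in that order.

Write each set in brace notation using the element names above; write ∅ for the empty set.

opens ⊆ A: ∅, {h}; union → int = {h}
complement {e}; its interior ∅; cl(A) = X∖∅ = {d, e, a, g, h, f, b}
boundary = {d, e, a, g, h, f, b} ∖ {h} = {d, e, a, g, f, b}

int(A) = {h}
cl(A)  = {d, e, a, g, h, f, b}
∂A     = {d, e, a, g, f, b}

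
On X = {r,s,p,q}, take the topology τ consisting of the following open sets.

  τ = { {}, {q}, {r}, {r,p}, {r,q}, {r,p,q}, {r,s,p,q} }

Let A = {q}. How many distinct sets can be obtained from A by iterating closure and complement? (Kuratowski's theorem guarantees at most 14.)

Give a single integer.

complement {r,s,p}; its interior {r,p}; cl(A) = X∖{r,p} = {s,q}
With k = closure, c = complement:
  1. A     = {q}
  2. kA    = {s,q}
  3. cA    = {r,s,p}
  4. ckA   = {r,p}
k, c of each give nothing new

4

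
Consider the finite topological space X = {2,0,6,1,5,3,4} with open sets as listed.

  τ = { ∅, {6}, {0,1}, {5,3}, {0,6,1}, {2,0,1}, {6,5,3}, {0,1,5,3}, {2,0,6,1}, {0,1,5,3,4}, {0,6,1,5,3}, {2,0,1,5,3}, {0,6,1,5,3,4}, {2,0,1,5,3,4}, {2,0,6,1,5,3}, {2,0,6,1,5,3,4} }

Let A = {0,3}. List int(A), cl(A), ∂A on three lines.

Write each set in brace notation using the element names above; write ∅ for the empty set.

interior: largest open inside A is ∅ (from ∅)
cl via duality: int({2,6,1,5,4}) = {6}, so X∖{6} = {2,0,1,5,3,4}
cl∖int = {2,0,1,5,3,4}

int(A) = ∅
cl(A)  = {2,0,1,5,3,4}
∂A     = {2,0,1,5,3,4}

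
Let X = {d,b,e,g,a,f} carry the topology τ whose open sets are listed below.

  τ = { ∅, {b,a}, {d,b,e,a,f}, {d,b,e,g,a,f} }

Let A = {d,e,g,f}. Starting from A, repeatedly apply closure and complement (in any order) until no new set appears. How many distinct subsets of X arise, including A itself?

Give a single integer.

X∖A={b,a}, int(X∖A)={b,a}, hence cl(A)={d,e,g,f}
Orbit (k=closure, c=complement):
  1. A     = {d,e,g,f}
  2. cA    = {b,a}
  3. kcA   = {d,b,e,g,a,f}
  4. ckcA  = ∅
(closed under both — stop)

4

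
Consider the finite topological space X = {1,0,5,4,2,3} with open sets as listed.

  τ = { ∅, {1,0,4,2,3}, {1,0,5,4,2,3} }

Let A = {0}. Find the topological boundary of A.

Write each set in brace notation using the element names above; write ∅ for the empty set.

{1,0,5,4,2,3}

open subsets of A: ∅; so int(A) = ∅
closure: X∖int(X∖A) = X∖∅ = {1,0,5,4,2,3}
∂A = {1,0,5,4,2,3} minus ∅ = {1,0,5,4,2,3}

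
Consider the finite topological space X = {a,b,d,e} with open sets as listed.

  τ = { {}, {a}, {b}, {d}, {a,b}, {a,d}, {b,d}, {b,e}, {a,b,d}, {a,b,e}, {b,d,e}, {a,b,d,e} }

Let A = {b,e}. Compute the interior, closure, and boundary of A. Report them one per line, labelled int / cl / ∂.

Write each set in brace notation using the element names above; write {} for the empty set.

int(A) = {b,e}
cl(A)  = {b,e}
∂A     = {}

U open, U⊆A: {}, {b}, {b,e}. int(A) = ⋃ = {b,e}
X∖A={a,d}, int(X∖A)={a,d}, hence cl(A)={b,e}
∂A: remove int from cl → {}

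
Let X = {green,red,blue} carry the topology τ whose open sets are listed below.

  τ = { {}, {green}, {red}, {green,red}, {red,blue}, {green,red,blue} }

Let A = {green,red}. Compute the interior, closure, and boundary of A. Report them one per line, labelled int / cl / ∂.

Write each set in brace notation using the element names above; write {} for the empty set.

opens ⊆ A: {}, {red}, {green}, {green,red}; union → int = {green,red}
complement {blue}; its interior {}; cl(A) = X∖{} = {green,red,blue}
boundary = {green,red,blue} ∖ {green,red} = {blue}

int(A) = {green,red}
cl(A)  = {green,red,blue}
∂A     = {blue}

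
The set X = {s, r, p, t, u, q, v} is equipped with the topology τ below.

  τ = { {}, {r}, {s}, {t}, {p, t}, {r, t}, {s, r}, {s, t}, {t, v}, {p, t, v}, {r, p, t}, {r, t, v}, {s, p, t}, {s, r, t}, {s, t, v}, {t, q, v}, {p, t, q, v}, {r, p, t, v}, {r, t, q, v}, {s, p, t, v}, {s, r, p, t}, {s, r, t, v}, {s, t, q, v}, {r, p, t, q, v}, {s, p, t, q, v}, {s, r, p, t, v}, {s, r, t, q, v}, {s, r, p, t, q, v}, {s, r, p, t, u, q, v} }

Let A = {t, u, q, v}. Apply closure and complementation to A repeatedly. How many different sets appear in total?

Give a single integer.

closure: X∖int(X∖A) = X∖{s, r} = {p, t, u, q, v}
Let k=closure and c=complement:
  1. A     = {t, u, q, v}
  2. kA    = {p, t, u, q, v}
  3. cA    = {s, r, p}
  4. ckA   = {s, r}
  5. kcA   = {s, r, p, u}
  6. kckA  = {s, r, u}
  7. ckcA  = {t, q, v}
  8. ckckA = {p, t, q, v}
— saturated at 8

8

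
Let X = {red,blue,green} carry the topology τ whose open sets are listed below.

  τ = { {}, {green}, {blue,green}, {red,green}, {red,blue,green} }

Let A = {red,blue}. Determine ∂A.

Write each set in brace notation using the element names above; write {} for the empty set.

U open, U⊆A: {}. int(A) = ⋃ = {}
X∖A={green}, int(X∖A)={green}, hence cl(A)={red,blue}
∂A: remove int from cl → {red,blue}

{red,blue}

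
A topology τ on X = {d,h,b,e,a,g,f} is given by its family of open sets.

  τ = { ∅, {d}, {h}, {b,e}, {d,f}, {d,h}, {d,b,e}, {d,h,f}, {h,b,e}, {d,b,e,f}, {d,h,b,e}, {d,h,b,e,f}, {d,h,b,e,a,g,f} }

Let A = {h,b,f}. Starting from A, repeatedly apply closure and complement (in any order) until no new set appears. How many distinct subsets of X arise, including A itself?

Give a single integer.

X∖A={d,e,a,g}, int(X∖A)={d}, hence cl(A)={h,b,e,a,g,f}
Orbit (k=closure, c=complement):
  1. A     = {h,b,f}
  2. kA    = {h,b,e,a,g,f}
  3. cA    = {d,e,a,g}
  4. ckA   = {d}
  5. kcA   = {d,b,e,a,g,f}
  6. kckA  = {d,a,g,f}
  7. ckcA  = {h}
  8. ckckA = {h,b,e}
  9. kckcA = {h,a,g}
  10. kckckA = {h,b,e,a,g}
  11. ckckcA = {d,b,e,f}
  12. ckckckA = {d,f}
(closed under both — stop)

12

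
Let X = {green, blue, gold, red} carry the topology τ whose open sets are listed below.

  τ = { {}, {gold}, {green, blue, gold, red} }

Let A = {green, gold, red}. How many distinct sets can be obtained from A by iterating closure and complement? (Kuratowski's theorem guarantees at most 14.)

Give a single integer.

closure: X∖int(X∖A) = X∖{} = {green, blue, gold, red}
Let k=closure and c=complement:
  1. A     = {green, gold, red}
  2. kA    = {green, blue, gold, red}
  3. cA    = {blue}
  4. ckA   = {}
  5. kcA   = {green, blue, red}
  6. ckcA  = {gold}
— saturated at 6

6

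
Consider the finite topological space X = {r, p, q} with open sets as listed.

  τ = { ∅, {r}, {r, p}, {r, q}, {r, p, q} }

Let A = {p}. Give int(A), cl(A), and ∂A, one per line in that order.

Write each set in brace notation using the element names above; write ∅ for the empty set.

int(A) = ∅
cl(A)  = {p}
∂A     = {p}

opens ⊆ A: ∅; union → int = ∅
complement {r, q}; its interior {r, q}; cl(A) = X∖{r, q} = {p}
boundary = {p} ∖ ∅ = {p}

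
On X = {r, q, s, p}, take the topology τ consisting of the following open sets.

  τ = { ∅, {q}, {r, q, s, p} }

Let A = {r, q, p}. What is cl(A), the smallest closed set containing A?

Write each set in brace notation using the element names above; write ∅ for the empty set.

{r, q, s, p}

X∖A={s}, int(X∖A)=∅, hence cl(A)={r, q, s, p}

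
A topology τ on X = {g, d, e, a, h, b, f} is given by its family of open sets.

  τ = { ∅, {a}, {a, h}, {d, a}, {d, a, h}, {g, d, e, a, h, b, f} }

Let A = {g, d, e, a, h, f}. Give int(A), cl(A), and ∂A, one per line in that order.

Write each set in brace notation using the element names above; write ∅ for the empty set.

interior: largest open inside A is {d, a, h} (from ∅, {a}, {d, a}, {a, h}, {d, a, h})
cl via duality: int({b}) = ∅, so X∖∅ = {g, d, e, a, h, b, f}
cl∖int = {g, e, b, f}

int(A) = {d, a, h}
cl(A)  = {g, d, e, a, h, b, f}
∂A     = {g, e, b, f}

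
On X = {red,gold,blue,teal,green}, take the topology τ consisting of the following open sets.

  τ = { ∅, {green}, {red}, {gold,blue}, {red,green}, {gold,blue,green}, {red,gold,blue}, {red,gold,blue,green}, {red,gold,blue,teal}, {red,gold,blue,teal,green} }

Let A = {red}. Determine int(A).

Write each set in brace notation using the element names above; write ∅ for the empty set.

{red}

open subsets of A: ∅, {red}; so int(A) = {red}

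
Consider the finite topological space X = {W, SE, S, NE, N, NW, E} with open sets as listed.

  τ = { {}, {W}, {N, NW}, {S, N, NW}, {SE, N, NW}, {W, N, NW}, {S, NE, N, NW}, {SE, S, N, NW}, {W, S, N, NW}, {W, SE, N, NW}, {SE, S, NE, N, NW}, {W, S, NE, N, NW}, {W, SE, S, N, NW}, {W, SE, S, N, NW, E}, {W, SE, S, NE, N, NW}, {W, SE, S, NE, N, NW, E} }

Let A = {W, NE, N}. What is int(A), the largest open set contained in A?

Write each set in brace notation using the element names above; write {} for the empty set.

U open, U⊆A: {}, {W}. int(A) = ⋃ = {W}

{W}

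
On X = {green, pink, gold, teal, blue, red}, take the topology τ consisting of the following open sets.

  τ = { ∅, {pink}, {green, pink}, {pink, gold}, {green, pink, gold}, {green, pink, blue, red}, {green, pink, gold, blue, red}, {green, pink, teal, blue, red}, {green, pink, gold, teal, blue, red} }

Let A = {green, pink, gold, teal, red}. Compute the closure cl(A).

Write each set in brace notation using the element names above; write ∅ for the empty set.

X∖A={blue}, int(X∖A)=∅, hence cl(A)={green, pink, gold, teal, blue, red}

{green, pink, gold, teal, blue, red}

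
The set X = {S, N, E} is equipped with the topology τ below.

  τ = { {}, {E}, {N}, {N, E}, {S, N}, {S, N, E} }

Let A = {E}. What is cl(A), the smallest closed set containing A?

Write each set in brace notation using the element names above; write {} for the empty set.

{E}

closure: X∖int(X∖A) = X∖{S, N} = {E}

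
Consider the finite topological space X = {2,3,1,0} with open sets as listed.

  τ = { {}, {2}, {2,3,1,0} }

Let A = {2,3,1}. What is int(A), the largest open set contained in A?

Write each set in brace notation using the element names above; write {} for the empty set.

{2}

opens ⊆ A: {}, {2}; union → int = {2}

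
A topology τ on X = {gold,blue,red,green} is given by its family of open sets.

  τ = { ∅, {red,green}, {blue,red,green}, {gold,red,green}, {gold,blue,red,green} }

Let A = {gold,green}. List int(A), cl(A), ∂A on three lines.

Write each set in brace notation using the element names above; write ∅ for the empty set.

int(A) = ∅
cl(A)  = {gold,blue,red,green}
∂A     = {gold,blue,red,green}

interior: largest open inside A is ∅ (from ∅)
cl via duality: int({blue,red}) = ∅, so X∖∅ = {gold,blue,red,green}
cl∖int = {gold,blue,red,green}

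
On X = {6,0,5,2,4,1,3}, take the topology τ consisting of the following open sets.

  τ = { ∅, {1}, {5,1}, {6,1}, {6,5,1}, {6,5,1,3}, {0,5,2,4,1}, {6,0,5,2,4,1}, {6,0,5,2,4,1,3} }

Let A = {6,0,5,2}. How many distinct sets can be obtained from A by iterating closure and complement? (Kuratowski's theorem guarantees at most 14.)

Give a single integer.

6

complement {4,1,3}; its interior {1}; cl(A) = X∖{1} = {6,0,5,2,4,3}
With k = closure, c = complement:
  1. A     = {6,0,5,2}
  2. kA    = {6,0,5,2,4,3}
  3. cA    = {4,1,3}
  4. ckA   = {1}
  5. kcA   = {6,0,5,2,4,1,3}
  6. ckcA  = ∅
k, c of each give nothing new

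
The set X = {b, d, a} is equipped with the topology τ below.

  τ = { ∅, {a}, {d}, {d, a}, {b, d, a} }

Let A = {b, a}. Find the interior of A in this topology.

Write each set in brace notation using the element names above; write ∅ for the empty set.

open subsets of A: ∅, {a}; so int(A) = {a}

{a}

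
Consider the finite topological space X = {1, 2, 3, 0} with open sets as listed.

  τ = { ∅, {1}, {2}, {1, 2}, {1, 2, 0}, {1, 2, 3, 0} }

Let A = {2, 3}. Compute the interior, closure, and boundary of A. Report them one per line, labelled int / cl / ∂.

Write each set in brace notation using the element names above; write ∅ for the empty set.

int(A) = {2}
cl(A)  = {2, 3, 0}
∂A     = {3, 0}

U open, U⊆A: ∅, {2}. int(A) = ⋃ = {2}
X∖A={1, 0}, int(X∖A)={1}, hence cl(A)={2, 3, 0}
∂A: remove int from cl → {3, 0}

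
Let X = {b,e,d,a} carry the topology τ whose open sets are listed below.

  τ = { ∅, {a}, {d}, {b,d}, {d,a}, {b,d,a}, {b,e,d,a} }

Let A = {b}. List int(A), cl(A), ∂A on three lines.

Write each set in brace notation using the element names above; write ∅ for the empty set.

U open, U⊆A: ∅. int(A) = ⋃ = ∅
X∖A={e,d,a}, int(X∖A)={d,a}, hence cl(A)={b,e}
∂A: remove int from cl → {b,e}

int(A) = ∅
cl(A)  = {b,e}
∂A     = {b,e}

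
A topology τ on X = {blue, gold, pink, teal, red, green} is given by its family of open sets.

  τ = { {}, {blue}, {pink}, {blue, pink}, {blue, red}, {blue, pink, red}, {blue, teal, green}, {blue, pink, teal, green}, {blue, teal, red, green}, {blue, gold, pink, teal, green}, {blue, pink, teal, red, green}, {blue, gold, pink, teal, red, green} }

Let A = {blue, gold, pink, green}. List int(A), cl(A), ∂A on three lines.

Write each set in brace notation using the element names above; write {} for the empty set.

open subsets of A: {}, {pink}, {blue}, {blue, pink}; so int(A) = {blue, pink}
closure: X∖int(X∖A) = X∖{} = {blue, gold, pink, teal, red, green}
∂A = {blue, gold, pink, teal, red, green} minus {blue, pink} = {gold, teal, red, green}

int(A) = {blue, pink}
cl(A)  = {blue, gold, pink, teal, red, green}
∂A     = {gold, teal, red, green}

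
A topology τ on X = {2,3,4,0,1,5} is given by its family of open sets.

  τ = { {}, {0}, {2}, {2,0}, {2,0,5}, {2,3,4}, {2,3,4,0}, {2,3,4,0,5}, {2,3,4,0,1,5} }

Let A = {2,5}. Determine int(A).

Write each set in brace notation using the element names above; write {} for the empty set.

{2}

U open, U⊆A: {}, {2}. int(A) = ⋃ = {2}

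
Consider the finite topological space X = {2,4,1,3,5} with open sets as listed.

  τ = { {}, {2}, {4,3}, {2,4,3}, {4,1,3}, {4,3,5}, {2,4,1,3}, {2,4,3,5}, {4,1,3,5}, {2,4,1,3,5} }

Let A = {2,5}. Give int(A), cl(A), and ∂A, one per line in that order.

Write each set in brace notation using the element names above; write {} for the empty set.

U open, U⊆A: {}, {2}. int(A) = ⋃ = {2}
X∖A={4,1,3}, int(X∖A)={4,1,3}, hence cl(A)={2,5}
∂A: remove int from cl → {5}

int(A) = {2}
cl(A)  = {2,5}
∂A     = {5}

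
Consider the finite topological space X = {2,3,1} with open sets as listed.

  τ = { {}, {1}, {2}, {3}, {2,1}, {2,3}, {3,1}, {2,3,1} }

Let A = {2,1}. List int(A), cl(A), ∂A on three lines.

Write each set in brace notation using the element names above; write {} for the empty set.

open subsets of A: {}, {2}, {1}, {2,1}; so int(A) = {2,1}
closure: X∖int(X∖A) = X∖{3} = {2,1}
∂A = {2,1} minus {2,1} = {}

int(A) = {2,1}
cl(A)  = {2,1}
∂A     = {}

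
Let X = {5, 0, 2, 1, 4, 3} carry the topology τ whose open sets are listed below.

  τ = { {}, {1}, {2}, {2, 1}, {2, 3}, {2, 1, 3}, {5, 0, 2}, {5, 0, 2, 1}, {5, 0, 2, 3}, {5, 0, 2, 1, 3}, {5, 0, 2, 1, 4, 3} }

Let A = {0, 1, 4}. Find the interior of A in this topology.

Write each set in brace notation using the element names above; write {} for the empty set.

{1}

interior: largest open inside A is {1} (from {}, {1})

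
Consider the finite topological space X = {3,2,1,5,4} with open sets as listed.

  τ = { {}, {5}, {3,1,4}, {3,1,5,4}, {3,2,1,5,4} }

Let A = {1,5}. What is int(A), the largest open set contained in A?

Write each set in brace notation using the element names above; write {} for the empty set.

interior: largest open inside A is {5} (from {}, {5})

{5}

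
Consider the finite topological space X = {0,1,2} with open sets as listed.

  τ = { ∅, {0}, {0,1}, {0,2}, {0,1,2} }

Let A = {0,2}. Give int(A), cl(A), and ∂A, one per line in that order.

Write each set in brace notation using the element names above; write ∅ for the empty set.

int(A) = {0,2}
cl(A)  = {0,1,2}
∂A     = {1}

interior: largest open inside A is {0,2} (from ∅, {0}, {0,2})
cl via duality: int({1}) = ∅, so X∖∅ = {0,1,2}
cl∖int = {1}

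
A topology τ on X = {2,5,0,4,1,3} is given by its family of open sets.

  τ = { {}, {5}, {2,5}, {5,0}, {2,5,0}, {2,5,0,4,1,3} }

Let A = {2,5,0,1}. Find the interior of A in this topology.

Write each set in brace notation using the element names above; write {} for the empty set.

{2,5,0}

U open, U⊆A: {}, {5}, {5,0}, {2,5}, {2,5,0}. int(A) = ⋃ = {2,5,0}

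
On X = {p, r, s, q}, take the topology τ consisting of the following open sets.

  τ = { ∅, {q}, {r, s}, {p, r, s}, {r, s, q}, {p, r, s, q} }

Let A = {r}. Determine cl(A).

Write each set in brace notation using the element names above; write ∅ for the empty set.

cl via duality: int({p, s, q}) = {q}, so X∖{q} = {p, r, s}

{p, r, s}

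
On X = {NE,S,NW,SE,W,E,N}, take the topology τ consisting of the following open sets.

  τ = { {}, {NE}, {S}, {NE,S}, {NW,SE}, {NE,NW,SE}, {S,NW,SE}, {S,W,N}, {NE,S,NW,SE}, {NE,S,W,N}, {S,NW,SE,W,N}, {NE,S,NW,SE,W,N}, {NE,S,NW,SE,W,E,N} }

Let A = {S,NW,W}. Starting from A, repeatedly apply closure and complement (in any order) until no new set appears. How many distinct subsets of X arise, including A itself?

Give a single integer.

12

complement {NE,SE,E,N}; its interior {NE}; cl(A) = X∖{NE} = {S,NW,SE,W,E,N}
With k = closure, c = complement:
  1. A     = {S,NW,W}
  2. kA    = {S,NW,SE,W,E,N}
  3. cA    = {NE,SE,E,N}
  4. ckA   = {NE}
  5. kcA   = {NE,NW,SE,W,E,N}
  6. kckA  = {NE,E}
  7. ckcA  = {S}
  8. ckckA = {S,NW,SE,W,N}
  9. kckcA = {S,W,E,N}
  10. ckckcA = {NE,NW,SE}
  11. kckckcA = {NE,NW,SE,E}
  12. ckckckcA = {S,W,N}
k, c of each give nothing new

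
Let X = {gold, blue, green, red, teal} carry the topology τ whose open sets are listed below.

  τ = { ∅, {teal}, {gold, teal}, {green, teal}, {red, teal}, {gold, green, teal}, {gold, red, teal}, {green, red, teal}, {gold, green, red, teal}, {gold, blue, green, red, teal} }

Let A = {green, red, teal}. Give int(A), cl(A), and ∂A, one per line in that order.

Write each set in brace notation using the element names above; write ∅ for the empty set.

int(A) = {green, red, teal}
cl(A)  = {gold, blue, green, red, teal}
∂A     = {gold, blue}

opens ⊆ A: ∅, {teal}, {red, teal}, {green, teal}, {green, red, teal}; union → int = {green, red, teal}
complement {gold, blue}; its interior ∅; cl(A) = X∖∅ = {gold, blue, green, red, teal}
boundary = {gold, blue, green, red, teal} ∖ {green, red, teal} = {gold, blue}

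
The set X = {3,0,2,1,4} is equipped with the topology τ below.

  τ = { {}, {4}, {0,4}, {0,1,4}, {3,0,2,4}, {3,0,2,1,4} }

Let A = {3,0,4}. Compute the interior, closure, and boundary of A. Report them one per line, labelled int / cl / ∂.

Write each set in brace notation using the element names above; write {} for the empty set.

open subsets of A: {}, {4}, {0,4}; so int(A) = {0,4}
closure: X∖int(X∖A) = X∖{} = {3,0,2,1,4}
∂A = {3,0,2,1,4} minus {0,4} = {3,2,1}

int(A) = {0,4}
cl(A)  = {3,0,2,1,4}
∂A     = {3,2,1}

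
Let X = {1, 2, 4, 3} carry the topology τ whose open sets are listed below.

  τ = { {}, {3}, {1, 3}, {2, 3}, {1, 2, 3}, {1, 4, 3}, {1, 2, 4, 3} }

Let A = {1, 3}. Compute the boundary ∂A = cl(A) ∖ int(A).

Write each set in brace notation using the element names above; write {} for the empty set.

U open, U⊆A: {}, {3}, {1, 3}. int(A) = ⋃ = {1, 3}
X∖A={2, 4}, int(X∖A)={}, hence cl(A)={1, 2, 4, 3}
∂A: remove int from cl → {2, 4}

{2, 4}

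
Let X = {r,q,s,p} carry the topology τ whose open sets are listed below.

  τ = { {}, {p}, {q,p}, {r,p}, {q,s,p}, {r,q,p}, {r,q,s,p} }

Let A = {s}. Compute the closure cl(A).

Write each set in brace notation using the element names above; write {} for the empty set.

{s}

closure: X∖int(X∖A) = X∖{r,q,p} = {s}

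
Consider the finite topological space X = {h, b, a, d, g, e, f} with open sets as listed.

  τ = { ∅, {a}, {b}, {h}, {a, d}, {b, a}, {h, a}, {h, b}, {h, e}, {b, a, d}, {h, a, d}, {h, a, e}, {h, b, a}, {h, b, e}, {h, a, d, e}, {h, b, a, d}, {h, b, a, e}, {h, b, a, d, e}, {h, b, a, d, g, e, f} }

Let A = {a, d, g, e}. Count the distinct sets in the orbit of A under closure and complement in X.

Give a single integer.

8

closure: X∖int(X∖A) = X∖{h, b} = {a, d, g, e, f}
Let k=closure and c=complement:
  1. A     = {a, d, g, e}
  2. kA    = {a, d, g, e, f}
  3. cA    = {h, b, f}
  4. ckA   = {h, b}
  5. kcA   = {h, b, g, e, f}
  6. ckcA  = {a, d}
  7. kckcA = {a, d, g, f}
  8. ckckcA = {h, b, e}
— saturated at 8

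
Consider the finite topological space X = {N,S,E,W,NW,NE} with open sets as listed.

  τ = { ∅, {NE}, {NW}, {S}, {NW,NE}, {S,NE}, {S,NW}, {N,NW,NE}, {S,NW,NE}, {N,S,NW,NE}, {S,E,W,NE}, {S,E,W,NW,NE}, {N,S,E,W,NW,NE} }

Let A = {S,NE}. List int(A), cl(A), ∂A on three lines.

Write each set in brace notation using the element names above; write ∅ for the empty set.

opens ⊆ A: ∅, {S}, {NE}, {S,NE}; union → int = {S,NE}
complement {N,E,W,NW}; its interior {NW}; cl(A) = X∖{NW} = {N,S,E,W,NE}
boundary = {N,S,E,W,NE} ∖ {S,NE} = {N,E,W}

int(A) = {S,NE}
cl(A)  = {N,S,E,W,NE}
∂A     = {N,E,W}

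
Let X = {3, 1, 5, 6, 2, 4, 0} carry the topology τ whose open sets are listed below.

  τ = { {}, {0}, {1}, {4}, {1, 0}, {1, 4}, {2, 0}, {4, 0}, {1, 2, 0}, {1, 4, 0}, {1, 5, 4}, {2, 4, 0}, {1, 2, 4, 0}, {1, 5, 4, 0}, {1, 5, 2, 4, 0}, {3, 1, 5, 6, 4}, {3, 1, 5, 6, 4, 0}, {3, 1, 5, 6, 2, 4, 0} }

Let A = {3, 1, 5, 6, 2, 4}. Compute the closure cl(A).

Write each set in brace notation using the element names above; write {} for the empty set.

{3, 1, 5, 6, 2, 4}

X∖A={0}, int(X∖A)={0}, hence cl(A)={3, 1, 5, 6, 2, 4}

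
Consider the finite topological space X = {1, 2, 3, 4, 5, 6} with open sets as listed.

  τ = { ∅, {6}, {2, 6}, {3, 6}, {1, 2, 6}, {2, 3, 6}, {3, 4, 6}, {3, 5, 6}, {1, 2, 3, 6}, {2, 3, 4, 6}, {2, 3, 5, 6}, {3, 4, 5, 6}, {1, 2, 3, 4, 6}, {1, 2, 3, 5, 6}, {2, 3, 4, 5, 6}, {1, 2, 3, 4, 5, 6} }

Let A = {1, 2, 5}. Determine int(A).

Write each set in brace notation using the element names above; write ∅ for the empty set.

∅

opens ⊆ A: ∅; union → int = ∅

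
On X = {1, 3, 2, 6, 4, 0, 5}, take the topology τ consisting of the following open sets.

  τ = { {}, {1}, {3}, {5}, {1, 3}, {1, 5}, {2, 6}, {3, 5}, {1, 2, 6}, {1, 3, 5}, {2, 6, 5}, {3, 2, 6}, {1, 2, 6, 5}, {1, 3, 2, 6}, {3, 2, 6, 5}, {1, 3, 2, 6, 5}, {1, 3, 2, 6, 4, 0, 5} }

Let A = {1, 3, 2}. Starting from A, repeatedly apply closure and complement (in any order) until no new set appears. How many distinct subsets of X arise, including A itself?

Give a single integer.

complement {6, 4, 0, 5}; its interior {5}; cl(A) = X∖{5} = {1, 3, 2, 6, 4, 0}
With k = closure, c = complement:
  1. A     = {1, 3, 2}
  2. kA    = {1, 3, 2, 6, 4, 0}
  3. cA    = {6, 4, 0, 5}
  4. ckA   = {5}
  5. kcA   = {2, 6, 4, 0, 5}
  6. kckA  = {4, 0, 5}
  7. ckcA  = {1, 3}
  8. ckckA = {1, 3, 2, 6}
  9. kckcA = {1, 3, 4, 0}
  10. ckckcA = {2, 6, 5}
k, c of each give nothing new

10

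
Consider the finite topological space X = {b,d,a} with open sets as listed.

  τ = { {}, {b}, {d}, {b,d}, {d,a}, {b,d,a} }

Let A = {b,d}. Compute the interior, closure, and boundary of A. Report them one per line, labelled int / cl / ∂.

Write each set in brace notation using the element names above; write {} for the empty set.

open subsets of A: {}, {d}, {b}, {b,d}; so int(A) = {b,d}
closure: X∖int(X∖A) = X∖{} = {b,d,a}
∂A = {b,d,a} minus {b,d} = {a}

int(A) = {b,d}
cl(A)  = {b,d,a}
∂A     = {a}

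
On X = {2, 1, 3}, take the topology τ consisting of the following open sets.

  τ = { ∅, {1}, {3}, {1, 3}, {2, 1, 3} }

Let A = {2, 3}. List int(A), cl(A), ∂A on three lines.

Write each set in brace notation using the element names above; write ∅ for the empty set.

open subsets of A: ∅, {3}; so int(A) = {3}
closure: X∖int(X∖A) = X∖{1} = {2, 3}
∂A = {2, 3} minus {3} = {2}

int(A) = {3}
cl(A)  = {2, 3}
∂A     = {2}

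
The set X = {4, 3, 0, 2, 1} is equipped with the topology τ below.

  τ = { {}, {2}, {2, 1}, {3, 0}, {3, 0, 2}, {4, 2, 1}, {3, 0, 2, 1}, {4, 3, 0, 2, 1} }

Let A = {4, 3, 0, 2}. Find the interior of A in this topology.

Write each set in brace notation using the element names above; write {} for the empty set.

{3, 0, 2}

U open, U⊆A: {}, {2}, {3, 0}, {3, 0, 2}. int(A) = ⋃ = {3, 0, 2}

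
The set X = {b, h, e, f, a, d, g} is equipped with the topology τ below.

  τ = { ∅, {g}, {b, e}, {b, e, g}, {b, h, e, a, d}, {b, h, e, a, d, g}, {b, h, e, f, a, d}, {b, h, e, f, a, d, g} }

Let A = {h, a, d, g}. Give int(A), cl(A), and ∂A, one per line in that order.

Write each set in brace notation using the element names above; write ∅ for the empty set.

opens ⊆ A: ∅, {g}; union → int = {g}
complement {b, e, f}; its interior {b, e}; cl(A) = X∖{b, e} = {h, f, a, d, g}
boundary = {h, f, a, d, g} ∖ {g} = {h, f, a, d}

int(A) = {g}
cl(A)  = {h, f, a, d, g}
∂A     = {h, f, a, d}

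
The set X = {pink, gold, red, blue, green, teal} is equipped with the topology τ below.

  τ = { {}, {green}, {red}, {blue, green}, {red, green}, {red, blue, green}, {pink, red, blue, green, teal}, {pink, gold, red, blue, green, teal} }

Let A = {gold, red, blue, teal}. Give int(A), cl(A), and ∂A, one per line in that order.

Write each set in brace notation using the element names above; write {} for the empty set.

int(A) = {red}
cl(A)  = {pink, gold, red, blue, teal}
∂A     = {pink, gold, blue, teal}

opens ⊆ A: {}, {red}; union → int = {red}
complement {pink, green}; its interior {green}; cl(A) = X∖{green} = {pink, gold, red, blue, teal}
boundary = {pink, gold, red, blue, teal} ∖ {red} = {pink, gold, blue, teal}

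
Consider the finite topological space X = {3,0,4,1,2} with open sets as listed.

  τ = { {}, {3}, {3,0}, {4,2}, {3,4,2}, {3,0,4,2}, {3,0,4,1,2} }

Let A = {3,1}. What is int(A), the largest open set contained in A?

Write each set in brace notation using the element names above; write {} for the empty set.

{3}

opens ⊆ A: {}, {3}; union → int = {3}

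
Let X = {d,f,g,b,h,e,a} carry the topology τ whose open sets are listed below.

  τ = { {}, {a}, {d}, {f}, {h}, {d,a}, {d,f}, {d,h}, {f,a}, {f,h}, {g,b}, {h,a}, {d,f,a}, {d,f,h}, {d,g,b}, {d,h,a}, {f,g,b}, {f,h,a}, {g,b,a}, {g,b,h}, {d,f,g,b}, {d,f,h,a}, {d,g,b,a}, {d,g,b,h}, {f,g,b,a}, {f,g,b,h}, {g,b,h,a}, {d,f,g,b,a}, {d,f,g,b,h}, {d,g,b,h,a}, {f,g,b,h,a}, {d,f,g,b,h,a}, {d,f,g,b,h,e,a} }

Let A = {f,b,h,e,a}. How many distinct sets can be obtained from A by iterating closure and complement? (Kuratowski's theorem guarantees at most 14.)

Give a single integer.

10

closure: X∖int(X∖A) = X∖{d} = {f,g,b,h,e,a}
Let k=closure and c=complement:
  1. A     = {f,b,h,e,a}
  2. kA    = {f,g,b,h,e,a}
  3. cA    = {d,g}
  4. ckA   = {d}
  5. kcA   = {d,g,b,e}
  6. kckA  = {d,e}
  7. ckcA  = {f,h,a}
  8. ckckA = {f,g,b,h,a}
  9. kckcA = {f,h,e,a}
  10. ckckcA = {d,g,b}
— saturated at 10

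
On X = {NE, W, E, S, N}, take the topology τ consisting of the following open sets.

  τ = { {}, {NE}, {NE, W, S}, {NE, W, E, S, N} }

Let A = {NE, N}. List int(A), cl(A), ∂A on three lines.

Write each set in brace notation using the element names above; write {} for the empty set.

open subsets of A: {}, {NE}; so int(A) = {NE}
closure: X∖int(X∖A) = X∖{} = {NE, W, E, S, N}
∂A = {NE, W, E, S, N} minus {NE} = {W, E, S, N}

int(A) = {NE}
cl(A)  = {NE, W, E, S, N}
∂A     = {W, E, S, N}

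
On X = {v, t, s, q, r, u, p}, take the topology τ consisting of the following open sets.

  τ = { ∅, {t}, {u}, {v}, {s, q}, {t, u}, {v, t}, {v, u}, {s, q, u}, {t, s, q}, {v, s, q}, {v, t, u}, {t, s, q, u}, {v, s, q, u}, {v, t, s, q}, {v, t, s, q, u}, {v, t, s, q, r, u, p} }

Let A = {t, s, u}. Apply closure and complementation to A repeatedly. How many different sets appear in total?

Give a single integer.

10

closure: X∖int(X∖A) = X∖{v} = {t, s, q, r, u, p}
Let k=closure and c=complement:
  1. A     = {t, s, u}
  2. kA    = {t, s, q, r, u, p}
  3. cA    = {v, q, r, p}
  4. ckA   = {v}
  5. kcA   = {v, s, q, r, p}
  6. kckA  = {v, r, p}
  7. ckcA  = {t, u}
  8. ckckA = {t, s, q, u}
  9. kckcA = {t, r, u, p}
  10. ckckcA = {v, s, q}
— saturated at 10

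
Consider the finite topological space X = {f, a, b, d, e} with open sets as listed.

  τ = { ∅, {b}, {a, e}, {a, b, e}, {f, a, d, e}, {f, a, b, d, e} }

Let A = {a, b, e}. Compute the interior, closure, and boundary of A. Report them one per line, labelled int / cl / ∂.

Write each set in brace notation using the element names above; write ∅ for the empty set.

U open, U⊆A: ∅, {b}, {a, e}, {a, b, e}. int(A) = ⋃ = {a, b, e}
X∖A={f, d}, int(X∖A)=∅, hence cl(A)={f, a, b, d, e}
∂A: remove int from cl → {f, d}

int(A) = {a, b, e}
cl(A)  = {f, a, b, d, e}
∂A     = {f, d}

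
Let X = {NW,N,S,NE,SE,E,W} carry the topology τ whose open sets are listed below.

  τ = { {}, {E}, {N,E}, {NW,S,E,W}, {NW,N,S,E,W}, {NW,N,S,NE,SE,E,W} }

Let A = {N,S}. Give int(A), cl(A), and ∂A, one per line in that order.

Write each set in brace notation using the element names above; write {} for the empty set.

open subsets of A: {}; so int(A) = {}
closure: X∖int(X∖A) = X∖{E} = {NW,N,S,NE,SE,W}
∂A = {NW,N,S,NE,SE,W} minus {} = {NW,N,S,NE,SE,W}

int(A) = {}
cl(A)  = {NW,N,S,NE,SE,W}
∂A     = {NW,N,S,NE,SE,W}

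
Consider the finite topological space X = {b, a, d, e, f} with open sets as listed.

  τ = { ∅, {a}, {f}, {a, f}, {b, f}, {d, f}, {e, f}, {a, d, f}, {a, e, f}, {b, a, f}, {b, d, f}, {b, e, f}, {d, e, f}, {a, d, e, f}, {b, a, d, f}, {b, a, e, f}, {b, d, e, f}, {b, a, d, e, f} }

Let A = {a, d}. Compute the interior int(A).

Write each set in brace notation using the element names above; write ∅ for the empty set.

{a}

open subsets of A: ∅, {a}; so int(A) = {a}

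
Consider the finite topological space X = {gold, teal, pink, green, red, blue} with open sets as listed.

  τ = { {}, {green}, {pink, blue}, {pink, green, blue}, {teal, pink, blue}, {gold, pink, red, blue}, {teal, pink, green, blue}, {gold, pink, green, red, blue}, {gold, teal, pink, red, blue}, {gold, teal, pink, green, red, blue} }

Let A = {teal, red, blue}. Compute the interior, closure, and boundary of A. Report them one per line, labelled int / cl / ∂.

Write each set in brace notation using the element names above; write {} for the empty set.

int(A) = {}
cl(A)  = {gold, teal, pink, red, blue}
∂A     = {gold, teal, pink, red, blue}

open subsets of A: {}; so int(A) = {}
closure: X∖int(X∖A) = X∖{green} = {gold, teal, pink, red, blue}
∂A = {gold, teal, pink, red, blue} minus {} = {gold, teal, pink, red, blue}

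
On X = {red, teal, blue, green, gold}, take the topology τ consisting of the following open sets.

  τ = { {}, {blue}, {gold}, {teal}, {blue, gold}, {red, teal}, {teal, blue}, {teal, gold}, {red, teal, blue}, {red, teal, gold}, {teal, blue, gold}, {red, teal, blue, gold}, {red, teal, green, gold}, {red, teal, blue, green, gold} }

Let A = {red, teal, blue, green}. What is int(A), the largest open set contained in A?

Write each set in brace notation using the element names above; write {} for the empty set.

opens ⊆ A: {}, {teal}, {blue}, {red, teal}, {teal, blue}, {red, teal, blue}; union → int = {red, teal, blue}

{red, teal, blue}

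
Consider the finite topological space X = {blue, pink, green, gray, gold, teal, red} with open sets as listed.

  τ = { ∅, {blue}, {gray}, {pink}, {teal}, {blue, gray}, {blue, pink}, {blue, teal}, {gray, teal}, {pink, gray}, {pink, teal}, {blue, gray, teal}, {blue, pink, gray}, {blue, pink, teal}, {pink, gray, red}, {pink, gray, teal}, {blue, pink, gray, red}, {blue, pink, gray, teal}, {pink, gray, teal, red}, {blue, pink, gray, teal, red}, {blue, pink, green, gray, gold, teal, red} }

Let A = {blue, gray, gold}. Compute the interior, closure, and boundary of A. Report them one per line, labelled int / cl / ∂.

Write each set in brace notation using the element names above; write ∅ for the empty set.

int(A) = {blue, gray}
cl(A)  = {blue, green, gray, gold, red}
∂A     = {green, gold, red}

open subsets of A: ∅, {gray}, {blue}, {blue, gray}; so int(A) = {blue, gray}
closure: X∖int(X∖A) = X∖{pink, teal} = {blue, green, gray, gold, red}
∂A = {blue, green, gray, gold, red} minus {blue, gray} = {green, gold, red}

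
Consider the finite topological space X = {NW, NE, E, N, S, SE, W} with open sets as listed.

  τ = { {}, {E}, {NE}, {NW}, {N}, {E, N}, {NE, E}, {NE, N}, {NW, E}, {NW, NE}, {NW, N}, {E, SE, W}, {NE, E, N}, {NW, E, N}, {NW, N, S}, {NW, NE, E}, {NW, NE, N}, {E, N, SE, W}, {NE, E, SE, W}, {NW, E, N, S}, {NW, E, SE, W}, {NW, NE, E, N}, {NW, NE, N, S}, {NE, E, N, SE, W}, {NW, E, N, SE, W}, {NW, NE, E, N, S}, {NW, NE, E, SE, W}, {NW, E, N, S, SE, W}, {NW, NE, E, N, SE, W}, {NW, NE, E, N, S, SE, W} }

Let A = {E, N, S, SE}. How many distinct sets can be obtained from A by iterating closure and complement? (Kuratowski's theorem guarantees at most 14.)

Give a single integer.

X∖A={NW, NE, W}, int(X∖A)={NW, NE}, hence cl(A)={E, N, S, SE, W}
Orbit (k=closure, c=complement):
  1. A     = {E, N, S, SE}
  2. kA    = {E, N, S, SE, W}
  3. cA    = {NW, NE, W}
  4. ckA   = {NW, NE}
  5. kcA   = {NW, NE, S, SE, W}
  6. kckA  = {NW, NE, S}
  7. ckcA  = {E, N}
  8. ckckA = {E, N, SE, W}
(closed under both — stop)

8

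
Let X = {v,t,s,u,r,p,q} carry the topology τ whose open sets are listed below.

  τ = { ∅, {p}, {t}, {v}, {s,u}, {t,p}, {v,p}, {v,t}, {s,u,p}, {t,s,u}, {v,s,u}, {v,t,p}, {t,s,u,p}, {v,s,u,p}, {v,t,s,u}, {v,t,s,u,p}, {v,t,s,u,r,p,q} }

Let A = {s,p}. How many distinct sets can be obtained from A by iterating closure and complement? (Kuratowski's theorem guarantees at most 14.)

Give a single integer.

10

cl via duality: int({v,t,u,r,q}) = {v,t}, so X∖{v,t} = {s,u,r,p,q}
Write k for closure, c for complement:
  1. A     = {s,p}
  2. kA    = {s,u,r,p,q}
  3. cA    = {v,t,u,r,q}
  4. ckA   = {v,t}
  5. kcA   = {v,t,s,u,r,q}
  6. kckA  = {v,t,r,q}
  7. ckcA  = {p}
  8. ckckA = {s,u,p}
  9. kckcA = {r,p,q}
  10. ckckcA = {v,t,s,u}
applying k or c yields no new set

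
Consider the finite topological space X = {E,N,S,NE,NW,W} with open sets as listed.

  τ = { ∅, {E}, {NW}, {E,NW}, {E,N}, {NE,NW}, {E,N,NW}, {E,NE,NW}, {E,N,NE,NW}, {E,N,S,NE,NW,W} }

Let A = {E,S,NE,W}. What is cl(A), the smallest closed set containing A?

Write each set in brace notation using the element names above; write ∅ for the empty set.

{E,N,S,NE,W}

X∖A={N,NW}, int(X∖A)={NW}, hence cl(A)={E,N,S,NE,W}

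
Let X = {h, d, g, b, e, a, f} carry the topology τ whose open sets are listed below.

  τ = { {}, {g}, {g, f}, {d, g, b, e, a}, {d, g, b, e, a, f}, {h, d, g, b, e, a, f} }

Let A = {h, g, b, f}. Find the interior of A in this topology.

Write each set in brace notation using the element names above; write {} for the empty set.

U open, U⊆A: {}, {g}, {g, f}. int(A) = ⋃ = {g, f}

{g, f}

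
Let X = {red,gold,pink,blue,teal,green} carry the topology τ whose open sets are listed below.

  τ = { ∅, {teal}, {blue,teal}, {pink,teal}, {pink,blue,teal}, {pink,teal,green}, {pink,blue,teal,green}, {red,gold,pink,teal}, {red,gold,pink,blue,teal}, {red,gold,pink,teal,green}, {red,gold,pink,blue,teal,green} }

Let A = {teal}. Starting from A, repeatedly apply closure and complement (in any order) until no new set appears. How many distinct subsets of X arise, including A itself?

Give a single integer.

4

cl via duality: int({red,gold,pink,blue,green}) = ∅, so X∖∅ = {red,gold,pink,blue,teal,green}
Write k for closure, c for complement:
  1. A     = {teal}
  2. kA    = {red,gold,pink,blue,teal,green}
  3. cA    = {red,gold,pink,blue,green}
  4. ckA   = ∅
applying k or c yields no new set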